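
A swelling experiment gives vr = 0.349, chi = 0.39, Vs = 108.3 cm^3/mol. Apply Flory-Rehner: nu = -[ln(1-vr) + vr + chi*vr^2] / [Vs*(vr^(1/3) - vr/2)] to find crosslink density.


ln(1 - vr) = ln(1 - 0.349) = -0.4292
Numerator = -((-0.4292) + 0.349 + 0.39 * 0.349^2) = 0.0327
Denominator = 108.3 * (0.349^(1/3) - 0.349/2) = 57.3511
nu = 0.0327 / 57.3511 = 5.7093e-04 mol/cm^3

5.7093e-04 mol/cm^3


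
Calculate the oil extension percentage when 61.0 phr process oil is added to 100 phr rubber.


Oil % = oil / (100 + oil) * 100
= 61.0 / (100 + 61.0) * 100
= 61.0 / 161.0 * 100
= 37.89%

37.89%


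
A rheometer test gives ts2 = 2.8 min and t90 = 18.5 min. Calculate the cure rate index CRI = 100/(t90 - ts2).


CRI = 100 / (t90 - ts2)
= 100 / (18.5 - 2.8)
= 100 / 15.7
= 6.37 min^-1

6.37 min^-1


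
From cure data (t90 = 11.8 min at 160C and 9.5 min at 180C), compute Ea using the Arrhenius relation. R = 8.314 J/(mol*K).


T1 = 433.15 K, T2 = 453.15 K
1/T1 - 1/T2 = 1.0189e-04
ln(t1/t2) = ln(11.8/9.5) = 0.2168
Ea = 8.314 * 0.2168 / 1.0189e-04 = 17690.2958 J/mol
Ea = 17.69 kJ/mol

17.69 kJ/mol


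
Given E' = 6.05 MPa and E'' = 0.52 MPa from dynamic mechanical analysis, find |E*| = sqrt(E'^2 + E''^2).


|E*| = sqrt(E'^2 + E''^2)
= sqrt(6.05^2 + 0.52^2)
= sqrt(36.6025 + 0.2704)
= 6.072 MPa

6.072 MPa


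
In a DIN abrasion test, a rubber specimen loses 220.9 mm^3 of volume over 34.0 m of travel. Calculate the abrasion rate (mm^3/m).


Rate = volume_loss / distance
= 220.9 / 34.0
= 6.497 mm^3/m

6.497 mm^3/m


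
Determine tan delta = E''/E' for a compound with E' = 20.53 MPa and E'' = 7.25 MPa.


tan delta = E'' / E'
= 7.25 / 20.53
= 0.3531

tan delta = 0.3531


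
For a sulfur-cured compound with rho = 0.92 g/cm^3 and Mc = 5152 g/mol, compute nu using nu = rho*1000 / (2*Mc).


nu = rho * 1000 / (2 * Mc)
nu = 0.92 * 1000 / (2 * 5152)
nu = 920.0 / 10304
nu = 0.0893 mol/L

0.0893 mol/L


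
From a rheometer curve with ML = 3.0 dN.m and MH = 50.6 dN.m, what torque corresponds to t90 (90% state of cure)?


M90 = ML + 0.9 * (MH - ML)
M90 = 3.0 + 0.9 * (50.6 - 3.0)
M90 = 3.0 + 0.9 * 47.6
M90 = 45.84 dN.m

45.84 dN.m


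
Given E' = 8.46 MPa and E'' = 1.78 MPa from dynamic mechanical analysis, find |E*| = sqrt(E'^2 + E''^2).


|E*| = sqrt(E'^2 + E''^2)
= sqrt(8.46^2 + 1.78^2)
= sqrt(71.5716 + 3.1684)
= 8.645 MPa

8.645 MPa


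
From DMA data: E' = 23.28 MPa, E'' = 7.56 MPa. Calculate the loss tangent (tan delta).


tan delta = E'' / E'
= 7.56 / 23.28
= 0.3247

tan delta = 0.3247


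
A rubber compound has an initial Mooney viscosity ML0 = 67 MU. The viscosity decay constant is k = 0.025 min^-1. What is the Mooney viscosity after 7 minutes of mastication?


ML = ML0 * exp(-k * t)
ML = 67 * exp(-0.025 * 7)
ML = 67 * 0.8395
ML = 56.24 MU

56.24 MU


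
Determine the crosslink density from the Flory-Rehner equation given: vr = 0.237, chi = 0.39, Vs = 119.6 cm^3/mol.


ln(1 - vr) = ln(1 - 0.237) = -0.2705
Numerator = -((-0.2705) + 0.237 + 0.39 * 0.237^2) = 0.0116
Denominator = 119.6 * (0.237^(1/3) - 0.237/2) = 59.8414
nu = 0.0116 / 59.8414 = 1.9370e-04 mol/cm^3

1.9370e-04 mol/cm^3


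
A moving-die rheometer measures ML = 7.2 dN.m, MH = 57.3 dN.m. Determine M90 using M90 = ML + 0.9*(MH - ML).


M90 = ML + 0.9 * (MH - ML)
M90 = 7.2 + 0.9 * (57.3 - 7.2)
M90 = 7.2 + 0.9 * 50.1
M90 = 52.29 dN.m

52.29 dN.m


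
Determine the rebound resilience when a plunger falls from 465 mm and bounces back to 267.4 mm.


Resilience = h_rebound / h_drop * 100
= 267.4 / 465 * 100
= 57.5%

57.5%


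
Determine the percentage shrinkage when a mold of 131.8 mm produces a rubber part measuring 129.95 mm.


Shrinkage = (mold - part) / mold * 100
= (131.8 - 129.95) / 131.8 * 100
= 1.85 / 131.8 * 100
= 1.4%

1.4%


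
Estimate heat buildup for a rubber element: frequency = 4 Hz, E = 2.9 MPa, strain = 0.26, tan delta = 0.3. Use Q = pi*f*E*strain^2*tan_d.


Q = pi * f * E * strain^2 * tan_d
= pi * 4 * 2.9 * 0.26^2 * 0.3
= pi * 4 * 2.9 * 0.0676 * 0.3
= 0.7391

Q = 0.7391


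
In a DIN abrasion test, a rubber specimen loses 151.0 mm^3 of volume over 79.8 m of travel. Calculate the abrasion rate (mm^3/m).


Rate = volume_loss / distance
= 151.0 / 79.8
= 1.892 mm^3/m

1.892 mm^3/m


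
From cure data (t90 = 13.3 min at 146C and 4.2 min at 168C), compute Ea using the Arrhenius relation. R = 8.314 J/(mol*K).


T1 = 419.15 K, T2 = 441.15 K
1/T1 - 1/T2 = 1.1898e-04
ln(t1/t2) = ln(13.3/4.2) = 1.1527
Ea = 8.314 * 1.1527 / 1.1898e-04 = 80547.4260 J/mol
Ea = 80.55 kJ/mol

80.55 kJ/mol


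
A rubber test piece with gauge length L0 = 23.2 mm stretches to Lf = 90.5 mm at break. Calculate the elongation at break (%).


Elongation = (Lf - L0) / L0 * 100
= (90.5 - 23.2) / 23.2 * 100
= 67.3 / 23.2 * 100
= 290.1%

290.1%


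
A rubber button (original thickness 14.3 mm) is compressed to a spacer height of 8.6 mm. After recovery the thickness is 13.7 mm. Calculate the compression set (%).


CS = (t0 - recovered) / (t0 - ts) * 100
= (14.3 - 13.7) / (14.3 - 8.6) * 100
= 0.6 / 5.7 * 100
= 10.5%

10.5%


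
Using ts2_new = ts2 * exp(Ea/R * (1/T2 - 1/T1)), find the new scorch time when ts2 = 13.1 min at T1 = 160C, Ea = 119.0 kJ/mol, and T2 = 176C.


Convert temperatures: T1 = 160 + 273.15 = 433.15 K, T2 = 176 + 273.15 = 449.15 K
ts2_new = 13.1 * exp(119000 / 8.314 * (1/449.15 - 1/433.15))
1/T2 - 1/T1 = -8.2241e-05
ts2_new = 4.04 min

4.04 min


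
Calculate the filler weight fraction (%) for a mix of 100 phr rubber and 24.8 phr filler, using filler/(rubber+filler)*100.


Filler % = filler / (rubber + filler) * 100
= 24.8 / (100 + 24.8) * 100
= 24.8 / 124.8 * 100
= 19.87%

19.87%


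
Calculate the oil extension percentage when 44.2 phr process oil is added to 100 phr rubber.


Oil % = oil / (100 + oil) * 100
= 44.2 / (100 + 44.2) * 100
= 44.2 / 144.2 * 100
= 30.65%

30.65%


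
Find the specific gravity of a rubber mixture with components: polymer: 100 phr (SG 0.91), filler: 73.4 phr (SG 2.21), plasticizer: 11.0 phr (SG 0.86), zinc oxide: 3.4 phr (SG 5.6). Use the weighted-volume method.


Sum of weights = 187.8
Volume contributions:
  polymer: 100/0.91 = 109.8901
  filler: 73.4/2.21 = 33.2127
  plasticizer: 11.0/0.86 = 12.7907
  zinc oxide: 3.4/5.6 = 0.6071
Sum of volumes = 156.5006
SG = 187.8 / 156.5006 = 1.2

SG = 1.2


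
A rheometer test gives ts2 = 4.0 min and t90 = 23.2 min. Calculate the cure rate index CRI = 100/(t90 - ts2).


CRI = 100 / (t90 - ts2)
= 100 / (23.2 - 4.0)
= 100 / 19.2
= 5.21 min^-1

5.21 min^-1


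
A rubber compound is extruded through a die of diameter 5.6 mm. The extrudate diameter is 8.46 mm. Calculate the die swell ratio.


Die swell ratio = D_extrudate / D_die
= 8.46 / 5.6
= 1.511

Die swell = 1.511


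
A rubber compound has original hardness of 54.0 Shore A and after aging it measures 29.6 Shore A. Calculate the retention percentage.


Retention = aged / original * 100
= 29.6 / 54.0 * 100
= 54.8%

54.8%


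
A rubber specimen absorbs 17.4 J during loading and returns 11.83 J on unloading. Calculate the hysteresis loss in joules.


Hysteresis loss = loading - unloading
= 17.4 - 11.83
= 5.57 J

5.57 J


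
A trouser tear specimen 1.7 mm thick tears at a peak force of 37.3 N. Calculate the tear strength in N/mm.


Tear strength = force / thickness
= 37.3 / 1.7
= 21.94 N/mm

21.94 N/mm


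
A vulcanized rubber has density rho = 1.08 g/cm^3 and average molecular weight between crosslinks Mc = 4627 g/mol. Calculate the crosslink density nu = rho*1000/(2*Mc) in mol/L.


nu = rho * 1000 / (2 * Mc)
nu = 1.08 * 1000 / (2 * 4627)
nu = 1080.0 / 9254
nu = 0.1167 mol/L

0.1167 mol/L


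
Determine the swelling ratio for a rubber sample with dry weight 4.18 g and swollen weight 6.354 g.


Q = W_swollen / W_dry
Q = 6.354 / 4.18
Q = 1.52

Q = 1.52


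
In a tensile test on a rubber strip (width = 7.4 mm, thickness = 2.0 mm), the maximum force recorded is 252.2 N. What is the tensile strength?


Area = width * thickness = 7.4 * 2.0 = 14.8 mm^2
TS = force / area = 252.2 / 14.8 = 17.04 MPa

17.04 MPa


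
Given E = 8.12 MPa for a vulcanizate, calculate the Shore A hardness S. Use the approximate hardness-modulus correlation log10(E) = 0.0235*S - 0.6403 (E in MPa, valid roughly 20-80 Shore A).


log10(E) = 0.0235*S - 0.6403  =>  S = (log10(E) + 0.6403) / 0.0235
log10(8.12) = 0.909556
S = (0.909556 + 0.6403) / 0.0235 = 1.549856 / 0.0235
S = 66.0

Shore A = 66.0


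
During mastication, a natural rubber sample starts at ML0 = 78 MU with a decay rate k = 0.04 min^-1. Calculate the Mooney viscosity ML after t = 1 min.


ML = ML0 * exp(-k * t)
ML = 78 * exp(-0.04 * 1)
ML = 78 * 0.9608
ML = 74.94 MU

74.94 MU


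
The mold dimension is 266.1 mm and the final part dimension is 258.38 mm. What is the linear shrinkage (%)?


Shrinkage = (mold - part) / mold * 100
= (266.1 - 258.38) / 266.1 * 100
= 7.72 / 266.1 * 100
= 2.9%

2.9%


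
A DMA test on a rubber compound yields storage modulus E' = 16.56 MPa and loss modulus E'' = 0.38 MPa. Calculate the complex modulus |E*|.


|E*| = sqrt(E'^2 + E''^2)
= sqrt(16.56^2 + 0.38^2)
= sqrt(274.2336 + 0.1444)
= 16.564 MPa

16.564 MPa


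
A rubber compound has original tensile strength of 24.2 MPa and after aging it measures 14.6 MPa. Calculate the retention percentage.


Retention = aged / original * 100
= 14.6 / 24.2 * 100
= 60.3%

60.3%


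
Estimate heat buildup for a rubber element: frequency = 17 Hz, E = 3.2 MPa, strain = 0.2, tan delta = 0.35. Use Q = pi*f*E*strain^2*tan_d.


Q = pi * f * E * strain^2 * tan_d
= pi * 17 * 3.2 * 0.2^2 * 0.35
= pi * 17 * 3.2 * 0.0400 * 0.35
= 2.3926

Q = 2.3926


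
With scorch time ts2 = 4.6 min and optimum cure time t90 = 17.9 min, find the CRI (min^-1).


CRI = 100 / (t90 - ts2)
= 100 / (17.9 - 4.6)
= 100 / 13.3
= 7.52 min^-1

7.52 min^-1


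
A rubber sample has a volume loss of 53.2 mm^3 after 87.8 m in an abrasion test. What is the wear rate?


Rate = volume_loss / distance
= 53.2 / 87.8
= 0.606 mm^3/m

0.606 mm^3/m


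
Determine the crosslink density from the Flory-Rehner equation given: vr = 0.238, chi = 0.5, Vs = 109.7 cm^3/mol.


ln(1 - vr) = ln(1 - 0.238) = -0.2718
Numerator = -((-0.2718) + 0.238 + 0.5 * 0.238^2) = 0.0055
Denominator = 109.7 * (0.238^(1/3) - 0.238/2) = 54.9285
nu = 0.0055 / 54.9285 = 9.9888e-05 mol/cm^3

9.9888e-05 mol/cm^3


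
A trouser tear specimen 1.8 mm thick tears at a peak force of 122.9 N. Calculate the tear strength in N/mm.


Tear strength = force / thickness
= 122.9 / 1.8
= 68.28 N/mm

68.28 N/mm


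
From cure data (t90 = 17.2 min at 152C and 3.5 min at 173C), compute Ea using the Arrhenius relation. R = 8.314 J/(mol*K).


T1 = 425.15 K, T2 = 446.15 K
1/T1 - 1/T2 = 1.1071e-04
ln(t1/t2) = ln(17.2/3.5) = 1.5921
Ea = 8.314 * 1.5921 / 1.1071e-04 = 119563.0017 J/mol
Ea = 119.56 kJ/mol

119.56 kJ/mol


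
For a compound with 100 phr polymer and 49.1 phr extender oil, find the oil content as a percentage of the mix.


Oil % = oil / (100 + oil) * 100
= 49.1 / (100 + 49.1) * 100
= 49.1 / 149.1 * 100
= 32.93%

32.93%


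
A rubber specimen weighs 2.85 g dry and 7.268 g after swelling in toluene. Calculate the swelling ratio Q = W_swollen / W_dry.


Q = W_swollen / W_dry
Q = 7.268 / 2.85
Q = 2.55

Q = 2.55


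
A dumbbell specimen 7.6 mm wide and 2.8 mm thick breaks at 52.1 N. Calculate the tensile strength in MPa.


Area = width * thickness = 7.6 * 2.8 = 21.28 mm^2
TS = force / area = 52.1 / 21.28 = 2.45 MPa

2.45 MPa


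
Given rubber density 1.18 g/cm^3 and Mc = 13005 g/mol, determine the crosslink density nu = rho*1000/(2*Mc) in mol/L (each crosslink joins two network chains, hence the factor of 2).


nu = rho * 1000 / (2 * Mc)
nu = 1.18 * 1000 / (2 * 13005)
nu = 1180.0 / 26010
nu = 0.0454 mol/L

0.0454 mol/L


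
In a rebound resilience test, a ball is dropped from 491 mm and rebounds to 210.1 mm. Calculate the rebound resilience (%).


Resilience = h_rebound / h_drop * 100
= 210.1 / 491 * 100
= 42.8%

42.8%


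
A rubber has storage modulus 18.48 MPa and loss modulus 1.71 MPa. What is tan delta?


tan delta = E'' / E'
= 1.71 / 18.48
= 0.0925

tan delta = 0.0925


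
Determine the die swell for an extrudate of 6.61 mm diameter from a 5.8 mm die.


Die swell ratio = D_extrudate / D_die
= 6.61 / 5.8
= 1.14

Die swell = 1.14


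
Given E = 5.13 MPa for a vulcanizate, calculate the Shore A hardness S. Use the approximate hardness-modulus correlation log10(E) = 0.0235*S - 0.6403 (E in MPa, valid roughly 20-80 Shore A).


log10(E) = 0.0235*S - 0.6403  =>  S = (log10(E) + 0.6403) / 0.0235
log10(5.13) = 0.710117
S = (0.710117 + 0.6403) / 0.0235 = 1.350417 / 0.0235
S = 57.5

Shore A = 57.5


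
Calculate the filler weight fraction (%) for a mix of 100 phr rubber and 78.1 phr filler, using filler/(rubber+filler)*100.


Filler % = filler / (rubber + filler) * 100
= 78.1 / (100 + 78.1) * 100
= 78.1 / 178.1 * 100
= 43.85%

43.85%


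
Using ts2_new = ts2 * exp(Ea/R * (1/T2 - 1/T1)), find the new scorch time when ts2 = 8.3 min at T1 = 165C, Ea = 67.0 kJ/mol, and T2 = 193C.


Convert temperatures: T1 = 165 + 273.15 = 438.15 K, T2 = 193 + 273.15 = 466.15 K
ts2_new = 8.3 * exp(67000 / 8.314 * (1/466.15 - 1/438.15))
1/T2 - 1/T1 = -1.3709e-04
ts2_new = 2.75 min

2.75 min


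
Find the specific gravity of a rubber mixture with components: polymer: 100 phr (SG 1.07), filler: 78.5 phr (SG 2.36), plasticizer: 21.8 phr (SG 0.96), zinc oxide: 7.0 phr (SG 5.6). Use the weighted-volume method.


Sum of weights = 207.3
Volume contributions:
  polymer: 100/1.07 = 93.4579
  filler: 78.5/2.36 = 33.2627
  plasticizer: 21.8/0.96 = 22.7083
  zinc oxide: 7.0/5.6 = 1.2500
Sum of volumes = 150.6790
SG = 207.3 / 150.6790 = 1.376

SG = 1.376


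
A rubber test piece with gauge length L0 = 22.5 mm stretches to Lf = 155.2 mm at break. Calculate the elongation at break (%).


Elongation = (Lf - L0) / L0 * 100
= (155.2 - 22.5) / 22.5 * 100
= 132.7 / 22.5 * 100
= 589.8%

589.8%


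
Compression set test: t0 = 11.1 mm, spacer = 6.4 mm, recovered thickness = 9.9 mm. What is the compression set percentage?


CS = (t0 - recovered) / (t0 - ts) * 100
= (11.1 - 9.9) / (11.1 - 6.4) * 100
= 1.2 / 4.7 * 100
= 25.5%

25.5%


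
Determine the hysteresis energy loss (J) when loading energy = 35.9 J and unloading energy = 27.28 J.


Hysteresis loss = loading - unloading
= 35.9 - 27.28
= 8.62 J

8.62 J


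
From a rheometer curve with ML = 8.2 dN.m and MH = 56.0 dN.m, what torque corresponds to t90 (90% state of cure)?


M90 = ML + 0.9 * (MH - ML)
M90 = 8.2 + 0.9 * (56.0 - 8.2)
M90 = 8.2 + 0.9 * 47.8
M90 = 51.22 dN.m

51.22 dN.m


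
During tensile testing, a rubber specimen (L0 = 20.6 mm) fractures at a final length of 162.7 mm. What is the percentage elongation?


Elongation = (Lf - L0) / L0 * 100
= (162.7 - 20.6) / 20.6 * 100
= 142.1 / 20.6 * 100
= 689.8%

689.8%


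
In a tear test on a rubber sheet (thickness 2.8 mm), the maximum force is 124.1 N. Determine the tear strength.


Tear strength = force / thickness
= 124.1 / 2.8
= 44.32 N/mm

44.32 N/mm


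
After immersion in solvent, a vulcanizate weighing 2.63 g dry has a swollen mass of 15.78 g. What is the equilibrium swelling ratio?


Q = W_swollen / W_dry
Q = 15.78 / 2.63
Q = 6.0

Q = 6.0


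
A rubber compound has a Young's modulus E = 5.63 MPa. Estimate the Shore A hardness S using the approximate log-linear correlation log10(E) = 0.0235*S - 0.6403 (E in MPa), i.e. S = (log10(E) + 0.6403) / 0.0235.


log10(E) = 0.0235*S - 0.6403  =>  S = (log10(E) + 0.6403) / 0.0235
log10(5.63) = 0.750508
S = (0.750508 + 0.6403) / 0.0235 = 1.390808 / 0.0235
S = 59.2

Shore A = 59.2


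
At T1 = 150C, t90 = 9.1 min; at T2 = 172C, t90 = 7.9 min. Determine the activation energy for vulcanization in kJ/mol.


T1 = 423.15 K, T2 = 445.15 K
1/T1 - 1/T2 = 1.1679e-04
ln(t1/t2) = ln(9.1/7.9) = 0.1414
Ea = 8.314 * 0.1414 / 1.1679e-04 = 10066.3787 J/mol
Ea = 10.07 kJ/mol

10.07 kJ/mol


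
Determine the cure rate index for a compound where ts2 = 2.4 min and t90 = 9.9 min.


CRI = 100 / (t90 - ts2)
= 100 / (9.9 - 2.4)
= 100 / 7.5
= 13.33 min^-1

13.33 min^-1


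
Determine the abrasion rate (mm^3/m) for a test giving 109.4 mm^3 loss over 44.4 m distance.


Rate = volume_loss / distance
= 109.4 / 44.4
= 2.464 mm^3/m

2.464 mm^3/m


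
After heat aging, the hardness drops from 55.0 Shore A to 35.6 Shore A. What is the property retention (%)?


Retention = aged / original * 100
= 35.6 / 55.0 * 100
= 64.7%

64.7%


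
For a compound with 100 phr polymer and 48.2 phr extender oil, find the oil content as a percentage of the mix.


Oil % = oil / (100 + oil) * 100
= 48.2 / (100 + 48.2) * 100
= 48.2 / 148.2 * 100
= 32.52%

32.52%


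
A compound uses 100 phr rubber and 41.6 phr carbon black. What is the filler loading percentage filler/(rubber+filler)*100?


Filler % = filler / (rubber + filler) * 100
= 41.6 / (100 + 41.6) * 100
= 41.6 / 141.6 * 100
= 29.38%

29.38%


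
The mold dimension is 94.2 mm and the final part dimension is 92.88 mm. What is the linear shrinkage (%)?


Shrinkage = (mold - part) / mold * 100
= (94.2 - 92.88) / 94.2 * 100
= 1.32 / 94.2 * 100
= 1.4%

1.4%


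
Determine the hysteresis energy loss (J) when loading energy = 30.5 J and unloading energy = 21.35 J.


Hysteresis loss = loading - unloading
= 30.5 - 21.35
= 9.15 J

9.15 J


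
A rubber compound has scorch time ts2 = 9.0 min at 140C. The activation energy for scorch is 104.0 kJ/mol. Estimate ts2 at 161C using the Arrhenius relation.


Convert temperatures: T1 = 140 + 273.15 = 413.15 K, T2 = 161 + 273.15 = 434.15 K
ts2_new = 9.0 * exp(104000 / 8.314 * (1/434.15 - 1/413.15))
1/T2 - 1/T1 = -1.1708e-04
ts2_new = 2.08 min

2.08 min


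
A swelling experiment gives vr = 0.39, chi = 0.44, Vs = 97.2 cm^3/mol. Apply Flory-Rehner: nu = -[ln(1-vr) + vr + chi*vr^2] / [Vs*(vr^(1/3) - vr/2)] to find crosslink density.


ln(1 - vr) = ln(1 - 0.39) = -0.4943
Numerator = -((-0.4943) + 0.39 + 0.44 * 0.39^2) = 0.0374
Denominator = 97.2 * (0.39^(1/3) - 0.39/2) = 52.0617
nu = 0.0374 / 52.0617 = 7.1785e-04 mol/cm^3

7.1785e-04 mol/cm^3


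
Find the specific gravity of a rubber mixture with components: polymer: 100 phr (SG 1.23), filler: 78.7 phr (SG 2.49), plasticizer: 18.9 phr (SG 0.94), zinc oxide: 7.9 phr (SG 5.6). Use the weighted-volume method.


Sum of weights = 205.5
Volume contributions:
  polymer: 100/1.23 = 81.3008
  filler: 78.7/2.49 = 31.6064
  plasticizer: 18.9/0.94 = 20.1064
  zinc oxide: 7.9/5.6 = 1.4107
Sum of volumes = 134.4243
SG = 205.5 / 134.4243 = 1.529

SG = 1.529


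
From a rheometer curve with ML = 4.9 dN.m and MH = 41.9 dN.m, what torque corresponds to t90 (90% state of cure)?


M90 = ML + 0.9 * (MH - ML)
M90 = 4.9 + 0.9 * (41.9 - 4.9)
M90 = 4.9 + 0.9 * 37.0
M90 = 38.2 dN.m

38.2 dN.m


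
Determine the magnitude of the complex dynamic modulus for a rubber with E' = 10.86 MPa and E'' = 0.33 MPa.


|E*| = sqrt(E'^2 + E''^2)
= sqrt(10.86^2 + 0.33^2)
= sqrt(117.9396 + 0.1089)
= 10.865 MPa

10.865 MPa


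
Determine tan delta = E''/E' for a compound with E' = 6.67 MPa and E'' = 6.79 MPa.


tan delta = E'' / E'
= 6.79 / 6.67
= 1.018

tan delta = 1.018


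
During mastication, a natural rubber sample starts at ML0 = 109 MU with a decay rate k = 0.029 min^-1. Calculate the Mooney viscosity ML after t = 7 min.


ML = ML0 * exp(-k * t)
ML = 109 * exp(-0.029 * 7)
ML = 109 * 0.8163
ML = 88.97 MU

88.97 MU


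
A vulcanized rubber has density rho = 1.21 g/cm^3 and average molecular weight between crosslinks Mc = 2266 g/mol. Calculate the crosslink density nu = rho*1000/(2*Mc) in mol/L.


nu = rho * 1000 / (2 * Mc)
nu = 1.21 * 1000 / (2 * 2266)
nu = 1210.0 / 4532
nu = 0.2670 mol/L

0.2670 mol/L


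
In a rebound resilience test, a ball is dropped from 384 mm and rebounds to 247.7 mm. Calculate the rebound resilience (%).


Resilience = h_rebound / h_drop * 100
= 247.7 / 384 * 100
= 64.5%

64.5%


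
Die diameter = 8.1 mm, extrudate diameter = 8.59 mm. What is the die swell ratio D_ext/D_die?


Die swell ratio = D_extrudate / D_die
= 8.59 / 8.1
= 1.06

Die swell = 1.06


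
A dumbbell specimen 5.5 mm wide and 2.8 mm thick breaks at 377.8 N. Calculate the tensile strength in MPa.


Area = width * thickness = 5.5 * 2.8 = 15.4 mm^2
TS = force / area = 377.8 / 15.4 = 24.53 MPa

24.53 MPa


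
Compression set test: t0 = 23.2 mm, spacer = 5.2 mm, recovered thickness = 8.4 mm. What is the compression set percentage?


CS = (t0 - recovered) / (t0 - ts) * 100
= (23.2 - 8.4) / (23.2 - 5.2) * 100
= 14.8 / 18.0 * 100
= 82.2%

82.2%


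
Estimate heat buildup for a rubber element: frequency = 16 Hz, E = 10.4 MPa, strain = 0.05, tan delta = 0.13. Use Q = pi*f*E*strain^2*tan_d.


Q = pi * f * E * strain^2 * tan_d
= pi * 16 * 10.4 * 0.05^2 * 0.13
= pi * 16 * 10.4 * 0.0025 * 0.13
= 0.1699

Q = 0.1699


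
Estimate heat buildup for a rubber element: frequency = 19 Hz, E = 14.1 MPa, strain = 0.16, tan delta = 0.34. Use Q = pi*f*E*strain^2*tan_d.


Q = pi * f * E * strain^2 * tan_d
= pi * 19 * 14.1 * 0.16^2 * 0.34
= pi * 19 * 14.1 * 0.0256 * 0.34
= 7.3256

Q = 7.3256


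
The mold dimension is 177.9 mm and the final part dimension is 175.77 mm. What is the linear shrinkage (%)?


Shrinkage = (mold - part) / mold * 100
= (177.9 - 175.77) / 177.9 * 100
= 2.13 / 177.9 * 100
= 1.2%

1.2%


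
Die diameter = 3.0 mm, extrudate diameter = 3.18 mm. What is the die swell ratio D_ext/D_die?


Die swell ratio = D_extrudate / D_die
= 3.18 / 3.0
= 1.06

Die swell = 1.06


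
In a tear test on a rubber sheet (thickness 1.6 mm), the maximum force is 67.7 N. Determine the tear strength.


Tear strength = force / thickness
= 67.7 / 1.6
= 42.31 N/mm

42.31 N/mm


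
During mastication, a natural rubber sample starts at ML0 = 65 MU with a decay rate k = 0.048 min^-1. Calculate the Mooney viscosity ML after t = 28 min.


ML = ML0 * exp(-k * t)
ML = 65 * exp(-0.048 * 28)
ML = 65 * 0.2608
ML = 16.95 MU

16.95 MU


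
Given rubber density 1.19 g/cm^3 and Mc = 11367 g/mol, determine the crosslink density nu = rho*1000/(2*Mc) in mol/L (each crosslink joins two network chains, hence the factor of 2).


nu = rho * 1000 / (2 * Mc)
nu = 1.19 * 1000 / (2 * 11367)
nu = 1190.0 / 22734
nu = 0.0523 mol/L

0.0523 mol/L


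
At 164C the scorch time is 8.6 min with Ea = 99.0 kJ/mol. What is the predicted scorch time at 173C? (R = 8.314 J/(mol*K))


Convert temperatures: T1 = 164 + 273.15 = 437.15 K, T2 = 173 + 273.15 = 446.15 K
ts2_new = 8.6 * exp(99000 / 8.314 * (1/446.15 - 1/437.15))
1/T2 - 1/T1 = -4.6146e-05
ts2_new = 4.96 min

4.96 min


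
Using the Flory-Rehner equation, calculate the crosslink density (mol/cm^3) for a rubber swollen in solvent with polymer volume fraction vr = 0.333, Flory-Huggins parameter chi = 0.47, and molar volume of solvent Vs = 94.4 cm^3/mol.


ln(1 - vr) = ln(1 - 0.333) = -0.4050
Numerator = -((-0.4050) + 0.333 + 0.47 * 0.333^2) = 0.0198
Denominator = 94.4 * (0.333^(1/3) - 0.333/2) = 49.7139
nu = 0.0198 / 49.7139 = 3.9923e-04 mol/cm^3

3.9923e-04 mol/cm^3


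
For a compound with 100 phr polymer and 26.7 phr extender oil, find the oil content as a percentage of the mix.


Oil % = oil / (100 + oil) * 100
= 26.7 / (100 + 26.7) * 100
= 26.7 / 126.7 * 100
= 21.07%

21.07%


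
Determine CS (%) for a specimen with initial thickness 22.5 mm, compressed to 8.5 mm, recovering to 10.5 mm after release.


CS = (t0 - recovered) / (t0 - ts) * 100
= (22.5 - 10.5) / (22.5 - 8.5) * 100
= 12.0 / 14.0 * 100
= 85.7%

85.7%


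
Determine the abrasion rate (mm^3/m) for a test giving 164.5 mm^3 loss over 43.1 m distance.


Rate = volume_loss / distance
= 164.5 / 43.1
= 3.817 mm^3/m

3.817 mm^3/m


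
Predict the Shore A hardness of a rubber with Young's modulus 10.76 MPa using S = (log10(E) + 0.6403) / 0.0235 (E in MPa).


log10(E) = 0.0235*S - 0.6403  =>  S = (log10(E) + 0.6403) / 0.0235
log10(10.76) = 1.031812
S = (1.031812 + 0.6403) / 0.0235 = 1.672112 / 0.0235
S = 71.2

Shore A = 71.2


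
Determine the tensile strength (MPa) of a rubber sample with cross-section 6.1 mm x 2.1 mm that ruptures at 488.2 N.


Area = width * thickness = 6.1 * 2.1 = 12.81 mm^2
TS = force / area = 488.2 / 12.81 = 38.11 MPa

38.11 MPa


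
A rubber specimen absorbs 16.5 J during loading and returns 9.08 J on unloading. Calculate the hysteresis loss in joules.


Hysteresis loss = loading - unloading
= 16.5 - 9.08
= 7.42 J

7.42 J


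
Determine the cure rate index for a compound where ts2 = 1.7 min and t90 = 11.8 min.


CRI = 100 / (t90 - ts2)
= 100 / (11.8 - 1.7)
= 100 / 10.1
= 9.9 min^-1

9.9 min^-1


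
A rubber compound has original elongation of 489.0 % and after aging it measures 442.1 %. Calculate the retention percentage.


Retention = aged / original * 100
= 442.1 / 489.0 * 100
= 90.4%

90.4%


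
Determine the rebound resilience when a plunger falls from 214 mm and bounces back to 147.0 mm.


Resilience = h_rebound / h_drop * 100
= 147.0 / 214 * 100
= 68.7%

68.7%


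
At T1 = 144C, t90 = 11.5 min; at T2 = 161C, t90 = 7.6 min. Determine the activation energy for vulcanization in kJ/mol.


T1 = 417.15 K, T2 = 434.15 K
1/T1 - 1/T2 = 9.3868e-05
ln(t1/t2) = ln(11.5/7.6) = 0.4142
Ea = 8.314 * 0.4142 / 9.3868e-05 = 36686.1364 J/mol
Ea = 36.69 kJ/mol

36.69 kJ/mol


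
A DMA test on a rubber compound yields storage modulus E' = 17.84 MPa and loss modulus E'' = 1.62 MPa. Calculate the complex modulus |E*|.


|E*| = sqrt(E'^2 + E''^2)
= sqrt(17.84^2 + 1.62^2)
= sqrt(318.2656 + 2.6244)
= 17.913 MPa

17.913 MPa


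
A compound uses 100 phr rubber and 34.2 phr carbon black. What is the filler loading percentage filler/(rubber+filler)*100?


Filler % = filler / (rubber + filler) * 100
= 34.2 / (100 + 34.2) * 100
= 34.2 / 134.2 * 100
= 25.48%

25.48%


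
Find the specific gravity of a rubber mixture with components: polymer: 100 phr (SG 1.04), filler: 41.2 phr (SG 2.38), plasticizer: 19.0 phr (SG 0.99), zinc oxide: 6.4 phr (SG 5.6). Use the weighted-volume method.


Sum of weights = 166.6
Volume contributions:
  polymer: 100/1.04 = 96.1538
  filler: 41.2/2.38 = 17.3109
  plasticizer: 19.0/0.99 = 19.1919
  zinc oxide: 6.4/5.6 = 1.1429
Sum of volumes = 133.7995
SG = 166.6 / 133.7995 = 1.245

SG = 1.245


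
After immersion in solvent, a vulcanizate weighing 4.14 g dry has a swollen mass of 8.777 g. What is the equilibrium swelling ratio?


Q = W_swollen / W_dry
Q = 8.777 / 4.14
Q = 2.12

Q = 2.12


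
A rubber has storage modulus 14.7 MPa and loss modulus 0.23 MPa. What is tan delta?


tan delta = E'' / E'
= 0.23 / 14.7
= 0.0156

tan delta = 0.0156


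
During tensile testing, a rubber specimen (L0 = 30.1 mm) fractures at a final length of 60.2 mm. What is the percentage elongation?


Elongation = (Lf - L0) / L0 * 100
= (60.2 - 30.1) / 30.1 * 100
= 30.1 / 30.1 * 100
= 100.0%

100.0%


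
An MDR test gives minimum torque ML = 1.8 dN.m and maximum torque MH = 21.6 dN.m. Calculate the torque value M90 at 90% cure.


M90 = ML + 0.9 * (MH - ML)
M90 = 1.8 + 0.9 * (21.6 - 1.8)
M90 = 1.8 + 0.9 * 19.8
M90 = 19.62 dN.m

19.62 dN.m


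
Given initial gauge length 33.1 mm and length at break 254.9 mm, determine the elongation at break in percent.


Elongation = (Lf - L0) / L0 * 100
= (254.9 - 33.1) / 33.1 * 100
= 221.8 / 33.1 * 100
= 670.1%

670.1%


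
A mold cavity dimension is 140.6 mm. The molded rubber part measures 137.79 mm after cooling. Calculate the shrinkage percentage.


Shrinkage = (mold - part) / mold * 100
= (140.6 - 137.79) / 140.6 * 100
= 2.81 / 140.6 * 100
= 2.0%

2.0%


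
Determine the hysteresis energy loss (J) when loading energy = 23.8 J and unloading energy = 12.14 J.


Hysteresis loss = loading - unloading
= 23.8 - 12.14
= 11.66 J

11.66 J


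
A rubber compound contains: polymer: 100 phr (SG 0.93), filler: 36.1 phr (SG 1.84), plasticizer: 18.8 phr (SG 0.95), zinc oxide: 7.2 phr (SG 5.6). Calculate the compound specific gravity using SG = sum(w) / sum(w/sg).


Sum of weights = 162.1
Volume contributions:
  polymer: 100/0.93 = 107.5269
  filler: 36.1/1.84 = 19.6196
  plasticizer: 18.8/0.95 = 19.7895
  zinc oxide: 7.2/5.6 = 1.2857
Sum of volumes = 148.2216
SG = 162.1 / 148.2216 = 1.094

SG = 1.094


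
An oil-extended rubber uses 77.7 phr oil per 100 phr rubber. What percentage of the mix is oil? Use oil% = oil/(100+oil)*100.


Oil % = oil / (100 + oil) * 100
= 77.7 / (100 + 77.7) * 100
= 77.7 / 177.7 * 100
= 43.73%

43.73%


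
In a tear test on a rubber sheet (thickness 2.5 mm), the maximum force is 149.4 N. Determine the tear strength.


Tear strength = force / thickness
= 149.4 / 2.5
= 59.76 N/mm

59.76 N/mm


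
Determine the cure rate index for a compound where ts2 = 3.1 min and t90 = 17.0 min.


CRI = 100 / (t90 - ts2)
= 100 / (17.0 - 3.1)
= 100 / 13.9
= 7.19 min^-1

7.19 min^-1


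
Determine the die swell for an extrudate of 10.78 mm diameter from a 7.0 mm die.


Die swell ratio = D_extrudate / D_die
= 10.78 / 7.0
= 1.54

Die swell = 1.54


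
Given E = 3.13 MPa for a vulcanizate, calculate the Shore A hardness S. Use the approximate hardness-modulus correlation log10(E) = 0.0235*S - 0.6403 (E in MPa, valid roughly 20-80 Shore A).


log10(E) = 0.0235*S - 0.6403  =>  S = (log10(E) + 0.6403) / 0.0235
log10(3.13) = 0.495544
S = (0.495544 + 0.6403) / 0.0235 = 1.135844 / 0.0235
S = 48.3

Shore A = 48.3


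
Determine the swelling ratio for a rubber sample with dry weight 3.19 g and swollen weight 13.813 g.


Q = W_swollen / W_dry
Q = 13.813 / 3.19
Q = 4.33

Q = 4.33


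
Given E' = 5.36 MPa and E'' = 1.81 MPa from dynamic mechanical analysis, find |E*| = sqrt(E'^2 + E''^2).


|E*| = sqrt(E'^2 + E''^2)
= sqrt(5.36^2 + 1.81^2)
= sqrt(28.7296 + 3.2761)
= 5.657 MPa

5.657 MPa


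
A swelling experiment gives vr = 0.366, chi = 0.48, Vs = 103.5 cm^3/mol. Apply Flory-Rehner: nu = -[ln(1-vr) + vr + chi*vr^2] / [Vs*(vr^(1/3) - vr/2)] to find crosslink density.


ln(1 - vr) = ln(1 - 0.366) = -0.4557
Numerator = -((-0.4557) + 0.366 + 0.48 * 0.366^2) = 0.0254
Denominator = 103.5 * (0.366^(1/3) - 0.366/2) = 55.0940
nu = 0.0254 / 55.0940 = 4.6117e-04 mol/cm^3

4.6117e-04 mol/cm^3


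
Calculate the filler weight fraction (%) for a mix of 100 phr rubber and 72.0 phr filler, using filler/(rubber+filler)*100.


Filler % = filler / (rubber + filler) * 100
= 72.0 / (100 + 72.0) * 100
= 72.0 / 172.0 * 100
= 41.86%

41.86%


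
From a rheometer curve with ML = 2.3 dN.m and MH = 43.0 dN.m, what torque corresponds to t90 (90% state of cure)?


M90 = ML + 0.9 * (MH - ML)
M90 = 2.3 + 0.9 * (43.0 - 2.3)
M90 = 2.3 + 0.9 * 40.7
M90 = 38.93 dN.m

38.93 dN.m


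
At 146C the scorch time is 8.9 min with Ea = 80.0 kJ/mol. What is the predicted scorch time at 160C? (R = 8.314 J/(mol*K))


Convert temperatures: T1 = 146 + 273.15 = 419.15 K, T2 = 160 + 273.15 = 433.15 K
ts2_new = 8.9 * exp(80000 / 8.314 * (1/433.15 - 1/419.15))
1/T2 - 1/T1 = -7.7112e-05
ts2_new = 4.24 min

4.24 min


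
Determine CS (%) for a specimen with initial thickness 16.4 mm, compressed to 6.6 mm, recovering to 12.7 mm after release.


CS = (t0 - recovered) / (t0 - ts) * 100
= (16.4 - 12.7) / (16.4 - 6.6) * 100
= 3.7 / 9.8 * 100
= 37.8%

37.8%


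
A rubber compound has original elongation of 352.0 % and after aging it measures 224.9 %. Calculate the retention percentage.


Retention = aged / original * 100
= 224.9 / 352.0 * 100
= 63.9%

63.9%


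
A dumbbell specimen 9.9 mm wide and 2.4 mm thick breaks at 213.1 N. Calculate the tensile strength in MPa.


Area = width * thickness = 9.9 * 2.4 = 23.76 mm^2
TS = force / area = 213.1 / 23.76 = 8.97 MPa

8.97 MPa


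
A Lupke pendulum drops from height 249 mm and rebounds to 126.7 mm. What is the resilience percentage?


Resilience = h_rebound / h_drop * 100
= 126.7 / 249 * 100
= 50.9%

50.9%


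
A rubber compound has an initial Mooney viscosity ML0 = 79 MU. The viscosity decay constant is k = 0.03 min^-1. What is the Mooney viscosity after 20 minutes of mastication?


ML = ML0 * exp(-k * t)
ML = 79 * exp(-0.03 * 20)
ML = 79 * 0.5488
ML = 43.36 MU

43.36 MU


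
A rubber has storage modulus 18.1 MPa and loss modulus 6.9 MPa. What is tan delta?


tan delta = E'' / E'
= 6.9 / 18.1
= 0.3812

tan delta = 0.3812


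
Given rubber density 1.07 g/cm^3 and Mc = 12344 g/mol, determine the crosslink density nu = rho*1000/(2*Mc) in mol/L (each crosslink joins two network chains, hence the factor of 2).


nu = rho * 1000 / (2 * Mc)
nu = 1.07 * 1000 / (2 * 12344)
nu = 1070.0 / 24688
nu = 0.0433 mol/L

0.0433 mol/L


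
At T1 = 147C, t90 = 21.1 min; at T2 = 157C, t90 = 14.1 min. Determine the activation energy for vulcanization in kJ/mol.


T1 = 420.15 K, T2 = 430.15 K
1/T1 - 1/T2 = 5.5332e-05
ln(t1/t2) = ln(21.1/14.1) = 0.4031
Ea = 8.314 * 0.4031 / 5.5332e-05 = 60568.2772 J/mol
Ea = 60.57 kJ/mol

60.57 kJ/mol


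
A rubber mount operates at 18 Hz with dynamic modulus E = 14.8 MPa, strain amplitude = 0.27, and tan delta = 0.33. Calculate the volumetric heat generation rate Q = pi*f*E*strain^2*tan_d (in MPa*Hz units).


Q = pi * f * E * strain^2 * tan_d
= pi * 18 * 14.8 * 0.27^2 * 0.33
= pi * 18 * 14.8 * 0.0729 * 0.33
= 20.1338

Q = 20.1338


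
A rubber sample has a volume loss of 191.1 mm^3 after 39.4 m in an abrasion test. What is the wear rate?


Rate = volume_loss / distance
= 191.1 / 39.4
= 4.85 mm^3/m

4.85 mm^3/m


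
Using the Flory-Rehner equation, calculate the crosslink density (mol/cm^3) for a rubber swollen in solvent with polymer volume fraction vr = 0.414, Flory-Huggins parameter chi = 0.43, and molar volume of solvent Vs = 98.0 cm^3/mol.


ln(1 - vr) = ln(1 - 0.414) = -0.5344
Numerator = -((-0.5344) + 0.414 + 0.43 * 0.414^2) = 0.0467
Denominator = 98.0 * (0.414^(1/3) - 0.414/2) = 52.7538
nu = 0.0467 / 52.7538 = 8.8591e-04 mol/cm^3

8.8591e-04 mol/cm^3


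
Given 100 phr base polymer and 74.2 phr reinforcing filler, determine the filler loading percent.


Filler % = filler / (rubber + filler) * 100
= 74.2 / (100 + 74.2) * 100
= 74.2 / 174.2 * 100
= 42.59%

42.59%


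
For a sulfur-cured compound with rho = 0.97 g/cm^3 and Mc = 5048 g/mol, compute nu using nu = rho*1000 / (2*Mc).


nu = rho * 1000 / (2 * Mc)
nu = 0.97 * 1000 / (2 * 5048)
nu = 970.0 / 10096
nu = 0.0961 mol/L

0.0961 mol/L


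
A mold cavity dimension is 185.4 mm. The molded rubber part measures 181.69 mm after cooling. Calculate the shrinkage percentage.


Shrinkage = (mold - part) / mold * 100
= (185.4 - 181.69) / 185.4 * 100
= 3.71 / 185.4 * 100
= 2.0%

2.0%


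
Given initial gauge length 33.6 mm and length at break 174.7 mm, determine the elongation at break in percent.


Elongation = (Lf - L0) / L0 * 100
= (174.7 - 33.6) / 33.6 * 100
= 141.1 / 33.6 * 100
= 419.9%

419.9%


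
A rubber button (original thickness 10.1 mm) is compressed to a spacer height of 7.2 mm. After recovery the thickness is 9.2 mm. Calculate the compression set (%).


CS = (t0 - recovered) / (t0 - ts) * 100
= (10.1 - 9.2) / (10.1 - 7.2) * 100
= 0.9 / 2.9 * 100
= 31.0%

31.0%


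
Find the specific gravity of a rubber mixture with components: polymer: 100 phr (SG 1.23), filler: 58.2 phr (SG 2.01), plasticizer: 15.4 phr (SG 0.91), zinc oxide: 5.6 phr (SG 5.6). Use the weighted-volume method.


Sum of weights = 179.2
Volume contributions:
  polymer: 100/1.23 = 81.3008
  filler: 58.2/2.01 = 28.9552
  plasticizer: 15.4/0.91 = 16.9231
  zinc oxide: 5.6/5.6 = 1.0000
Sum of volumes = 128.1791
SG = 179.2 / 128.1791 = 1.398

SG = 1.398


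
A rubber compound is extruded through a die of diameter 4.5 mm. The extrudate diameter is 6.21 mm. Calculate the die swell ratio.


Die swell ratio = D_extrudate / D_die
= 6.21 / 4.5
= 1.38

Die swell = 1.38


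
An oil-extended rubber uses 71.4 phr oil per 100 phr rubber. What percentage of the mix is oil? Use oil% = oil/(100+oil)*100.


Oil % = oil / (100 + oil) * 100
= 71.4 / (100 + 71.4) * 100
= 71.4 / 171.4 * 100
= 41.66%

41.66%


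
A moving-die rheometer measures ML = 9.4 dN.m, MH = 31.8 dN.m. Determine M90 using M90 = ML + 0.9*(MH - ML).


M90 = ML + 0.9 * (MH - ML)
M90 = 9.4 + 0.9 * (31.8 - 9.4)
M90 = 9.4 + 0.9 * 22.4
M90 = 29.56 dN.m

29.56 dN.m


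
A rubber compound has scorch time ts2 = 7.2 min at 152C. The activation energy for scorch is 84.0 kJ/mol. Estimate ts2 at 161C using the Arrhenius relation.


Convert temperatures: T1 = 152 + 273.15 = 425.15 K, T2 = 161 + 273.15 = 434.15 K
ts2_new = 7.2 * exp(84000 / 8.314 * (1/434.15 - 1/425.15))
1/T2 - 1/T1 = -4.8760e-05
ts2_new = 4.4 min

4.4 min


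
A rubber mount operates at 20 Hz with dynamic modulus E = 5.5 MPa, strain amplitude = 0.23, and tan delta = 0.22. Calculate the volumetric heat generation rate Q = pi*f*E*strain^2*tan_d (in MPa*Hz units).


Q = pi * f * E * strain^2 * tan_d
= pi * 20 * 5.5 * 0.23^2 * 0.22
= pi * 20 * 5.5 * 0.0529 * 0.22
= 4.0218

Q = 4.0218


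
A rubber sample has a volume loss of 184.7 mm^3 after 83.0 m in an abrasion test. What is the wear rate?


Rate = volume_loss / distance
= 184.7 / 83.0
= 2.225 mm^3/m

2.225 mm^3/m


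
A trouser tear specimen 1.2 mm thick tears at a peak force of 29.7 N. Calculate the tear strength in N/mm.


Tear strength = force / thickness
= 29.7 / 1.2
= 24.75 N/mm

24.75 N/mm


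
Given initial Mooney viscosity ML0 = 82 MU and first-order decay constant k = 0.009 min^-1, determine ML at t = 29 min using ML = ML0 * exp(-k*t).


ML = ML0 * exp(-k * t)
ML = 82 * exp(-0.009 * 29)
ML = 82 * 0.7703
ML = 63.16 MU

63.16 MU


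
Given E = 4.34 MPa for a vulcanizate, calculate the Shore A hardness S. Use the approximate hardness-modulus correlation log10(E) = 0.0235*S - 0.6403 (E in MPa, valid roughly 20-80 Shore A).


log10(E) = 0.0235*S - 0.6403  =>  S = (log10(E) + 0.6403) / 0.0235
log10(4.34) = 0.637490
S = (0.637490 + 0.6403) / 0.0235 = 1.277790 / 0.0235
S = 54.4

Shore A = 54.4


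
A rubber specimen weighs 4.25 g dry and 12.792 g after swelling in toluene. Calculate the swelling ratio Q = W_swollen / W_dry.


Q = W_swollen / W_dry
Q = 12.792 / 4.25
Q = 3.01

Q = 3.01


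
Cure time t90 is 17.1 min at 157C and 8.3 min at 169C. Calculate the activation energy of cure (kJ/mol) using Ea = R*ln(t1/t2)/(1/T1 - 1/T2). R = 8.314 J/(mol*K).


T1 = 430.15 K, T2 = 442.15 K
1/T1 - 1/T2 = 6.3095e-05
ln(t1/t2) = ln(17.1/8.3) = 0.7228
Ea = 8.314 * 0.7228 / 6.3095e-05 = 95246.7714 J/mol
Ea = 95.25 kJ/mol

95.25 kJ/mol


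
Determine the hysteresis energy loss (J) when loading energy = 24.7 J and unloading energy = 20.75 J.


Hysteresis loss = loading - unloading
= 24.7 - 20.75
= 3.95 J

3.95 J


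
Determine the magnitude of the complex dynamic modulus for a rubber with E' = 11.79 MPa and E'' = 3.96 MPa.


|E*| = sqrt(E'^2 + E''^2)
= sqrt(11.79^2 + 3.96^2)
= sqrt(139.0041 + 15.6816)
= 12.437 MPa

12.437 MPa


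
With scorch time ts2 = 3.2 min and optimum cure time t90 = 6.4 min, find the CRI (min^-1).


CRI = 100 / (t90 - ts2)
= 100 / (6.4 - 3.2)
= 100 / 3.2
= 31.25 min^-1

31.25 min^-1


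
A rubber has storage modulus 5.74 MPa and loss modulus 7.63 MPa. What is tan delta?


tan delta = E'' / E'
= 7.63 / 5.74
= 1.3293

tan delta = 1.3293


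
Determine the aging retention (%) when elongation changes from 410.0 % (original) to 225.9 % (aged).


Retention = aged / original * 100
= 225.9 / 410.0 * 100
= 55.1%

55.1%
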